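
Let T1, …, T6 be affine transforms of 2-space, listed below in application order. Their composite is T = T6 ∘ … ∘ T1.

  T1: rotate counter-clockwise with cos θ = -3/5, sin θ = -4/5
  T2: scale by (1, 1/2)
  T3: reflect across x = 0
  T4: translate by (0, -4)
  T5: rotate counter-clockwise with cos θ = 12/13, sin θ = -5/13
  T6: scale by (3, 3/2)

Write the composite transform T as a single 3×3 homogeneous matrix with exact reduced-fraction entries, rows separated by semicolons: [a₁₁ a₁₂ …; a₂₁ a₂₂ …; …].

T = [6/5 -333/130 -60/13; -9/10 3/65 -72/13; 0 0 1]

T1 = [-3/5 4/5 0; -4/5 -3/5 0; 0 0 1]
T2·T1 = [-3/5 4/5 0; -2/5 -3/10 0; 0 0 1]
T3·…·T1 = [3/5 -4/5 0; -2/5 -3/10 0; 0 0 1]
T4·…·T1 = [3/5 -4/5 0; -2/5 -3/10 -4; 0 0 1]
T5·…·T1 = [2/5 -111/130 -20/13; -3/5 2/65 -48/13; 0 0 1]
T6·…·T1 = [6/5 -333/130 -60/13; -9/10 3/65 -72/13; 0 0 1]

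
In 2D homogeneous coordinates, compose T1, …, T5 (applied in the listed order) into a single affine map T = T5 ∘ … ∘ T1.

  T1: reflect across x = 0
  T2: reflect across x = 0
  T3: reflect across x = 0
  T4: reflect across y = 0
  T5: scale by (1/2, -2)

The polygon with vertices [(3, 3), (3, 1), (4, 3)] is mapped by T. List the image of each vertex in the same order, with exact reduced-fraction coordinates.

image vertices: (-3/2, 6), (-3/2, 2), (-2, 6)

T1 reflect across x = 0: (3, 3) → (-3, 3); (3, 1) → (-3, 1); (4, 3) → (-4, 3)
T2 reflect across x = 0: (-3, 3) → (3, 3); (-3, 1) → (3, 1); (-4, 3) → (4, 3)
T3 reflect across x = 0: (3, 3) → (-3, 3); (3, 1) → (-3, 1); (4, 3) → (-4, 3)
T4 reflect across y = 0: (-3, 3) → (-3, -3); (-3, 1) → (-3, -1); (-4, 3) → (-4, -3)
T5 scale by (1/2, -2): (-3, -3) → (-3/2, 6); (-3, -1) → (-3/2, 2); (-4, -3) → (-2, 6)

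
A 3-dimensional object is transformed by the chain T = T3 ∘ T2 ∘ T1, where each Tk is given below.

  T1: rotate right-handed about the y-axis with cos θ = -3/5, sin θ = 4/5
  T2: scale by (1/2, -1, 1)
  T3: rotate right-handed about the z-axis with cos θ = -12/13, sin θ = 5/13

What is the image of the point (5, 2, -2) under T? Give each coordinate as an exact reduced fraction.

T(p) = (188/65, 25/26, -14/5)

T1 rotate right-handed about the y-axis with cos θ = -3/5, sin θ = 4/5: (5, 2, -2) → (-23/5, 2, -14/5)
T2 scale by (1/2, -1, 1): (-23/5, 2, -14/5) → (-23/10, -2, -14/5)
T3 rotate right-handed about the z-axis with cos θ = -12/13, sin θ = 5/13: (-23/10, -2, -14/5) → (188/65, 25/26, -14/5)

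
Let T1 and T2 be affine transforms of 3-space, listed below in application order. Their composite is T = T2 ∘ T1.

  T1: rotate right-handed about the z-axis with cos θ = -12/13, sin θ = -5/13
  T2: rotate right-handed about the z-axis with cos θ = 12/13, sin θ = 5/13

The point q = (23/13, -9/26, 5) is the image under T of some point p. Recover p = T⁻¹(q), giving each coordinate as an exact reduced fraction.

p = (-1, 3/2, 5)

T1 = [-12/13 5/13 0 0; -5/13 -12/13 0 0; 0 0 1 0; 0 0 0 1]
T2·T1 = [-119/169 120/169 0 0; -120/169 -119/169 0 0; 0 0 1 0; 0 0 0 1]
det M = 1; M⁻¹ = [-119/169 -120/169 0 0; 120/169 -119/169 0 0; 0 0 1 0; 0 0 0 1]
M⁻¹ · (23/13, -9/26, 5)ᵀ = (-1, 3/2, 5)ᵀ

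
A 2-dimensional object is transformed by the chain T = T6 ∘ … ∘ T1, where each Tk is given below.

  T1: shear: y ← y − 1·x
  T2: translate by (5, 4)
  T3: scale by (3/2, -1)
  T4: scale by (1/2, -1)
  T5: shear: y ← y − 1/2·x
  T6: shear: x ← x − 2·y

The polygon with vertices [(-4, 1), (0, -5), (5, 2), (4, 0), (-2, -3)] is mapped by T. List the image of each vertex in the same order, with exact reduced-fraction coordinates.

T1 shear: y ← y − 1·x: (-4, 1) → (-4, 5); (0, -5) → (0, -5); (5, 2) → (5, -3); (4, 0) → (4, -4); (-2, -3) → (-2, -1)
T2 translate by (5, 4): (-4, 5) → (1, 9); (0, -5) → (5, -1); (5, -3) → (10, 1); (4, -4) → (9, 0); (-2, -1) → (3, 3)
T3 scale by (3/2, -1): (1, 9) → (3/2, -9); (5, -1) → (15/2, 1); (10, 1) → (15, -1); (9, 0) → (27/2, 0); (3, 3) → (9/2, -3)
T4 scale by (1/2, -1): (3/2, -9) → (3/4, 9); (15/2, 1) → (15/4, -1); (15, -1) → (15/2, 1); (27/2, 0) → (27/4, 0); (9/2, -3) → (9/4, 3)
T5 shear: y ← y − 1/2·x: (3/4, 9) → (3/4, 69/8); (15/4, -1) → (15/4, -23/8); (15/2, 1) → (15/2, -11/4); (27/4, 0) → (27/4, -27/8); (9/4, 3) → (9/4, 15/8)
T6 shear: x ← x − 2·y: (3/4, 69/8) → (-33/2, 69/8); (15/4, -23/8) → (19/2, -23/8); (15/2, -11/4) → (13, -11/4); (27/4, -27/8) → (27/2, -27/8); (9/4, 15/8) → (-3/2, 15/8)

image vertices: (-33/2, 69/8), (19/2, -23/8), (13, -11/4), (27/2, -27/8), (-3/2, 15/8)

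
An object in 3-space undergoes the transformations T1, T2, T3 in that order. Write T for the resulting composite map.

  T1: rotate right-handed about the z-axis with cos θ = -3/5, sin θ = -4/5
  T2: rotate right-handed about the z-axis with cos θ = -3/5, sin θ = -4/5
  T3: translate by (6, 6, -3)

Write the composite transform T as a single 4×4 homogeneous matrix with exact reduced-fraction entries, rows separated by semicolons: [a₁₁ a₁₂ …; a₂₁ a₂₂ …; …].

T1 = [-3/5 4/5 0 0; -4/5 -3/5 0 0; 0 0 1 0; 0 0 0 1]
T2·T1 = [-7/25 -24/25 0 0; 24/25 -7/25 0 0; 0 0 1 0; 0 0 0 1]
T3·…·T1 = [-7/25 -24/25 0 6; 24/25 -7/25 0 6; 0 0 1 -3; 0 0 0 1]

T = [-7/25 -24/25 0 6; 24/25 -7/25 0 6; 0 0 1 -3; 0 0 0 1]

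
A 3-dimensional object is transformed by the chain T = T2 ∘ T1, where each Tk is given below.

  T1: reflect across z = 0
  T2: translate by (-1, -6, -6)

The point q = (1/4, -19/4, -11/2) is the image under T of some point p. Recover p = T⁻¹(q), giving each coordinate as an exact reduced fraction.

T1 = [1 0 0 0; 0 1 0 0; 0 0 -1 0; 0 0 0 1]
T2·T1 = [1 0 0 -1; 0 1 0 -6; 0 0 -1 -6; 0 0 0 1]
det M = -1; M⁻¹ = [1 0 0 1; 0 1 0 6; 0 0 -1 -6; 0 0 0 1]
M⁻¹ · (1/4, -19/4, -11/2)ᵀ = (5/4, 5/4, -1/2)ᵀ

p = (5/4, 5/4, -1/2)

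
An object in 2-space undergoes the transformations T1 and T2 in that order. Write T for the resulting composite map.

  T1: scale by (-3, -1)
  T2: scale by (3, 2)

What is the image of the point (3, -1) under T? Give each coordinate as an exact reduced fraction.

T1 scale by (-3, -1): (3, -1) → (-9, 1)
T2 scale by (3, 2): (-9, 1) → (-27, 2)

T(p) = (-27, 2)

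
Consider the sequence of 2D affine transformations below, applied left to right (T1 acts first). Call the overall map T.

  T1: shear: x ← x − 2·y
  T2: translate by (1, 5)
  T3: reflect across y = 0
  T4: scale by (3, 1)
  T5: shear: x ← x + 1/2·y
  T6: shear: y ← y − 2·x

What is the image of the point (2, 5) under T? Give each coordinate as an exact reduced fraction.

T1 shear: x ← x − 2·y: (2, 5) → (-8, 5)
T2 translate by (1, 5): (-8, 5) → (-7, 10)
T3 reflect across y = 0: (-7, 10) → (-7, -10)
T4 scale by (3, 1): (-7, -10) → (-21, -10)
T5 shear: x ← x + 1/2·y: (-21, -10) → (-26, -10)
T6 shear: y ← y − 2·x: (-26, -10) → (-26, 42)

T(p) = (-26, 42)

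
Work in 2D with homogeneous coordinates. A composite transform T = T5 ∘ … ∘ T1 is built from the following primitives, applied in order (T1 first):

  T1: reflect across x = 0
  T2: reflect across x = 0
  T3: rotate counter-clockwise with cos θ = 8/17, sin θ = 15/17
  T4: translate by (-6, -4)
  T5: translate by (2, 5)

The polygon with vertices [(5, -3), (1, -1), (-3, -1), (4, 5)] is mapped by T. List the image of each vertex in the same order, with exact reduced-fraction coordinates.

T1 reflect across x = 0: (5, -3) → (-5, -3); (1, -1) → (-1, -1); (-3, -1) → (3, -1); (4, 5) → (-4, 5)
T2 reflect across x = 0: (-5, -3) → (5, -3); (-1, -1) → (1, -1); (3, -1) → (-3, -1); (-4, 5) → (4, 5)
T3 rotate counter-clockwise with cos θ = 8/17, sin θ = 15/17: (5, -3) → (5, 3); (1, -1) → (23/17, 7/17); (-3, -1) → (-9/17, -53/17); (4, 5) → (-43/17, 100/17)
T4 translate by (-6, -4): (5, 3) → (-1, -1); (23/17, 7/17) → (-79/17, -61/17); (-9/17, -53/17) → (-111/17, -121/17); (-43/17, 100/17) → (-145/17, 32/17)
T5 translate by (2, 5): (-1, -1) → (1, 4); (-79/17, -61/17) → (-45/17, 24/17); (-111/17, -121/17) → (-77/17, -36/17); (-145/17, 32/17) → (-111/17, 117/17)

image vertices: (1, 4), (-45/17, 24/17), (-77/17, -36/17), (-111/17, 117/17)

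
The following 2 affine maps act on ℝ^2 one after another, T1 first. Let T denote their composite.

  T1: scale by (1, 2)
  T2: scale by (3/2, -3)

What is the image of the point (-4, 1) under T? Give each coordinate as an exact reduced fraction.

T1 scale by (1, 2): (-4, 1) → (-4, 2)
T2 scale by (3/2, -3): (-4, 2) → (-6, -6)

T(p) = (-6, -6)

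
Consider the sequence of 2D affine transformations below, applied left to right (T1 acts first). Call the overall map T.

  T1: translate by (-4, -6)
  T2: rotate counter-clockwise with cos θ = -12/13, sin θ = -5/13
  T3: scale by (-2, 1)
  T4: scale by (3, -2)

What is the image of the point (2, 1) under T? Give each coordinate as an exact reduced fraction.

T1 translate by (-4, -6): (2, 1) → (-2, -5)
T2 rotate counter-clockwise with cos θ = -12/13, sin θ = -5/13: (-2, -5) → (-1/13, 70/13)
T3 scale by (-2, 1): (-1/13, 70/13) → (2/13, 70/13)
T4 scale by (3, -2): (2/13, 70/13) → (6/13, -140/13)

T(p) = (6/13, -140/13)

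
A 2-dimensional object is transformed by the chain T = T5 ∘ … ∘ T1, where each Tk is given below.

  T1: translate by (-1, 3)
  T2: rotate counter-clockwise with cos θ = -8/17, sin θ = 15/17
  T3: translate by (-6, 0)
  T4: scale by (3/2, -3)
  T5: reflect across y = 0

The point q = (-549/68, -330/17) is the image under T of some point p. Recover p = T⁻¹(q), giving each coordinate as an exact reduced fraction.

p = (-5, -1/2)

T1 = [1 0 -1; 0 1 3; 0 0 1]
T2·T1 = [-8/17 -15/17 -37/17; 15/17 -8/17 -39/17; 0 0 1]
T3·…·T1 = [-8/17 -15/17 -139/17; 15/17 -8/17 -39/17; 0 0 1]
T4·…·T1 = [-12/17 -45/34 -417/34; -45/17 24/17 117/17; 0 0 1]
T5·…·T1 = [-12/17 -45/34 -417/34; 45/17 -24/17 -117/17; 0 0 1]
det M = 9/2; M⁻¹ = [-16/51 5/17 -31/17; -10/17 -8/51 -141/17; 0 0 1]
M⁻¹ · (-549/68, -330/17)ᵀ = (-5, -1/2)ᵀ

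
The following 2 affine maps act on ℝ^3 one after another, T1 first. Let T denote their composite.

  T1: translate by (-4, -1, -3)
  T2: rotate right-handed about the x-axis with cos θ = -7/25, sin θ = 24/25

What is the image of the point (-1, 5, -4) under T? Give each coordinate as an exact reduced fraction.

T1 translate by (-4, -1, -3): (-1, 5, -4) → (-5, 4, -7)
T2 rotate right-handed about the x-axis with cos θ = -7/25, sin θ = 24/25: (-5, 4, -7) → (-5, 28/5, 29/5)

T(p) = (-5, 28/5, 29/5)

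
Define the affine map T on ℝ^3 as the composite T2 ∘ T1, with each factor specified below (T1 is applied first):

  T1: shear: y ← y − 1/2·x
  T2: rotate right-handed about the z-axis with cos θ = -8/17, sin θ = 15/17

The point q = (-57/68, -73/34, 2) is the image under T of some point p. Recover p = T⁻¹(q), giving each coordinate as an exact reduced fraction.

p = (-3/2, 1, 2)

T1 = [1 0 0 0; -1/2 1 0 0; 0 0 1 0; 0 0 0 1]
T2·T1 = [-1/34 -15/17 0 0; 19/17 -8/17 0 0; 0 0 1 0; 0 0 0 1]
det M = 1; M⁻¹ = [-8/17 15/17 0 0; -19/17 -1/34 0 0; 0 0 1 0; 0 0 0 1]
M⁻¹ · (-57/68, -73/34, 2)ᵀ = (-3/2, 1, 2)ᵀ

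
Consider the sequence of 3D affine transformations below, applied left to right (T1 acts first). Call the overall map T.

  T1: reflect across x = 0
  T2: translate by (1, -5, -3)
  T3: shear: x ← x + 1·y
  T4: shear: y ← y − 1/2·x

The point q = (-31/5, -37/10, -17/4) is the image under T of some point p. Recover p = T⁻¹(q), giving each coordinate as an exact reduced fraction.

T1 = [-1 0 0 0; 0 1 0 0; 0 0 1 0; 0 0 0 1]
T2·T1 = [-1 0 0 1; 0 1 0 -5; 0 0 1 -3; 0 0 0 1]
T3·…·T1 = [-1 1 0 -4; 0 1 0 -5; 0 0 1 -3; 0 0 0 1]
T4·…·T1 = [-1 1 0 -4; 1/2 1/2 0 -3; 0 0 1 -3; 0 0 0 1]
det M = -1; M⁻¹ = [-1/2 1 0 1; 1/2 1 0 5; 0 0 1 3; 0 0 0 1]
M⁻¹ · (-31/5, -37/10, -17/4)ᵀ = (2/5, -9/5, -5/4)ᵀ

p = (2/5, -9/5, -5/4)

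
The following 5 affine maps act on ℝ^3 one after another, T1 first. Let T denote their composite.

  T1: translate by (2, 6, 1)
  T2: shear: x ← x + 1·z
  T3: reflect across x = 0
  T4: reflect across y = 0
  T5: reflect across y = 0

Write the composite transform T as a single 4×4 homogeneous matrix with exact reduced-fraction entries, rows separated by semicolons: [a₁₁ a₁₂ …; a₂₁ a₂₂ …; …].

T = [-1 0 -1 -3; 0 1 0 6; 0 0 1 1; 0 0 0 1]

T1 = [1 0 0 2; 0 1 0 6; 0 0 1 1; 0 0 0 1]
T2·T1 = [1 0 1 3; 0 1 0 6; 0 0 1 1; 0 0 0 1]
T3·…·T1 = [-1 0 -1 -3; 0 1 0 6; 0 0 1 1; 0 0 0 1]
T4·…·T1 = [-1 0 -1 -3; 0 -1 0 -6; 0 0 1 1; 0 0 0 1]
T5·…·T1 = [-1 0 -1 -3; 0 1 0 6; 0 0 1 1; 0 0 0 1]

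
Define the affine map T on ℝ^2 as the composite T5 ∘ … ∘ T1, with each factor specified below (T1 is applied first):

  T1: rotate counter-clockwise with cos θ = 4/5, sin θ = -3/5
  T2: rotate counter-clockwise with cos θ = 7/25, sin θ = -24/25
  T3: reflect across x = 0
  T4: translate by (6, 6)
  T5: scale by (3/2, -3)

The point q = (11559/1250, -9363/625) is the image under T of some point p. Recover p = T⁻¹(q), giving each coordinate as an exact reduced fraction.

T1 = [4/5 3/5 0; -3/5 4/5 0; 0 0 1]
T2·T1 = [-44/125 117/125 0; -117/125 -44/125 0; 0 0 1]
T3·…·T1 = [44/125 -117/125 0; -117/125 -44/125 0; 0 0 1]
T4·…·T1 = [44/125 -117/125 6; -117/125 -44/125 6; 0 0 1]
T5·…·T1 = [66/125 -351/250 9; 351/125 132/125 -18; 0 0 1]
det M = 9/2; M⁻¹ = [88/375 39/125 438/125; -78/125 44/375 966/125; 0 0 1]
M⁻¹ · (11559/1250, -9363/625)ᵀ = (1, 1/5)ᵀ

p = (1, 1/5)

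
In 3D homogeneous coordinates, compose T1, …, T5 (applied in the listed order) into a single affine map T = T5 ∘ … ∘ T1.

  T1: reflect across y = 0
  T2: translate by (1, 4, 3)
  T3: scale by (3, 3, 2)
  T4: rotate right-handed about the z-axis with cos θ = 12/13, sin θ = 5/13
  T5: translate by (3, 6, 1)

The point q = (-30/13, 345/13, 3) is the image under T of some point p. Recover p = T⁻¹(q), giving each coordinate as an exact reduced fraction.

T1 = [1 0 0 0; 0 -1 0 0; 0 0 1 0; 0 0 0 1]
T2·T1 = [1 0 0 1; 0 -1 0 4; 0 0 1 3; 0 0 0 1]
T3·…·T1 = [3 0 0 3; 0 -3 0 12; 0 0 2 6; 0 0 0 1]
T4·…·T1 = [36/13 15/13 0 -24/13; 15/13 -36/13 0 159/13; 0 0 2 6; 0 0 0 1]
T5·…·T1 = [36/13 15/13 0 15/13; 15/13 -36/13 0 237/13; 0 0 2 7; 0 0 0 1]
det M = -18; M⁻¹ = [4/13 5/39 0 -35/13; 5/39 -4/13 0 71/13; 0 0 1/2 -7/2; 0 0 0 1]
M⁻¹ · (-30/13, 345/13, 3)ᵀ = (0, -3, -2)ᵀ

p = (0, -3, -2)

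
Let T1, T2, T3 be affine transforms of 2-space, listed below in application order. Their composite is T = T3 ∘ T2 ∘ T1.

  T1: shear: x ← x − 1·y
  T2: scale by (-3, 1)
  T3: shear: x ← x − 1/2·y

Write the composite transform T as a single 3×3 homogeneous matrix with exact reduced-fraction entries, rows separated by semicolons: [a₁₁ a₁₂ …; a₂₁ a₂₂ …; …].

T1 = [1 -1 0; 0 1 0; 0 0 1]
T2·T1 = [-3 3 0; 0 1 0; 0 0 1]
T3·…·T1 = [-3 5/2 0; 0 1 0; 0 0 1]

T = [-3 5/2 0; 0 1 0; 0 0 1]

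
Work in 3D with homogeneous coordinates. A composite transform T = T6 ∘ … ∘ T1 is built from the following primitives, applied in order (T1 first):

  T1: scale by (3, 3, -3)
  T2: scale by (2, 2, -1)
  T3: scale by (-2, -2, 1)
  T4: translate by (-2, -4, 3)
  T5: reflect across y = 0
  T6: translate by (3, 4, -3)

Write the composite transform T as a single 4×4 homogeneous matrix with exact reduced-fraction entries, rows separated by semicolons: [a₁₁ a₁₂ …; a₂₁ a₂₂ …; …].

T1 = [3 0 0 0; 0 3 0 0; 0 0 -3 0; 0 0 0 1]
T2·T1 = [6 0 0 0; 0 6 0 0; 0 0 3 0; 0 0 0 1]
T3·…·T1 = [-12 0 0 0; 0 -12 0 0; 0 0 3 0; 0 0 0 1]
T4·…·T1 = [-12 0 0 -2; 0 -12 0 -4; 0 0 3 3; 0 0 0 1]
T5·…·T1 = [-12 0 0 -2; 0 12 0 4; 0 0 3 3; 0 0 0 1]
T6·…·T1 = [-12 0 0 1; 0 12 0 8; 0 0 3 0; 0 0 0 1]

T = [-12 0 0 1; 0 12 0 8; 0 0 3 0; 0 0 0 1]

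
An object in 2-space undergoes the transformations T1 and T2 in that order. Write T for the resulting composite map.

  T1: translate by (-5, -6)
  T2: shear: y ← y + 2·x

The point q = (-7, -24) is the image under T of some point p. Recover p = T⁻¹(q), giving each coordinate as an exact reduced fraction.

T1 = [1 0 -5; 0 1 -6; 0 0 1]
T2·T1 = [1 0 -5; 2 1 -16; 0 0 1]
det M = 1; M⁻¹ = [1 0 5; -2 1 6; 0 0 1]
M⁻¹ · (-7, -24)ᵀ = (-2, -4)ᵀ

p = (-2, -4)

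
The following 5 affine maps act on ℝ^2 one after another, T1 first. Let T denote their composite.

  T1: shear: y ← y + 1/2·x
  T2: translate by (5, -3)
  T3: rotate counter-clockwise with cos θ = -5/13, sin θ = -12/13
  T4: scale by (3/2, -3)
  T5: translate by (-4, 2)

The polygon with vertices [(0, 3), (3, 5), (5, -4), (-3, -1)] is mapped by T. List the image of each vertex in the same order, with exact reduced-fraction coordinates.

T1 shear: y ← y + 1/2·x: (0, 3) → (0, 3); (3, 5) → (3, 13/2); (5, -4) → (5, -3/2); (-3, -1) → (-3, -5/2)
T2 translate by (5, -3): (0, 3) → (5, 0); (3, 13/2) → (8, 7/2); (5, -3/2) → (10, -9/2); (-3, -5/2) → (2, -11/2)
T3 rotate counter-clockwise with cos θ = -5/13, sin θ = -12/13: (5, 0) → (-25/13, -60/13); (8, 7/2) → (2/13, -227/26); (10, -9/2) → (-8, -15/2); (2, -11/2) → (-76/13, 7/26)
T4 scale by (3/2, -3): (-25/13, -60/13) → (-75/26, 180/13); (2/13, -227/26) → (3/13, 681/26); (-8, -15/2) → (-12, 45/2); (-76/13, 7/26) → (-114/13, -21/26)
T5 translate by (-4, 2): (-75/26, 180/13) → (-179/26, 206/13); (3/13, 681/26) → (-49/13, 733/26); (-12, 45/2) → (-16, 49/2); (-114/13, -21/26) → (-166/13, 31/26)

image vertices: (-179/26, 206/13), (-49/13, 733/26), (-16, 49/2), (-166/13, 31/26)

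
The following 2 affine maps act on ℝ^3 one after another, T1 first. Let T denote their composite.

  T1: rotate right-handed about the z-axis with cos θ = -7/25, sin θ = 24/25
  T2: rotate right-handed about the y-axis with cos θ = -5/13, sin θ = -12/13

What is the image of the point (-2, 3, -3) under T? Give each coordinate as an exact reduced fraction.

T1 rotate right-handed about the z-axis with cos θ = -7/25, sin θ = 24/25: (-2, 3, -3) → (-58/25, -69/25, -3)
T2 rotate right-handed about the y-axis with cos θ = -5/13, sin θ = -12/13: (-58/25, -69/25, -3) → (238/65, -69/25, -321/325)

T(p) = (238/65, -69/25, -321/325)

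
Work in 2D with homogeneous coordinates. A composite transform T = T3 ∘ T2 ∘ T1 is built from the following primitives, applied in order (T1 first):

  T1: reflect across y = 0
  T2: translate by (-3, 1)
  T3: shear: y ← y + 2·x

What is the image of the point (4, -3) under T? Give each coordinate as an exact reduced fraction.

T1 reflect across y = 0: (4, -3) → (4, 3)
T2 translate by (-3, 1): (4, 3) → (1, 4)
T3 shear: y ← y + 2·x: (1, 4) → (1, 6)

T(p) = (1, 6)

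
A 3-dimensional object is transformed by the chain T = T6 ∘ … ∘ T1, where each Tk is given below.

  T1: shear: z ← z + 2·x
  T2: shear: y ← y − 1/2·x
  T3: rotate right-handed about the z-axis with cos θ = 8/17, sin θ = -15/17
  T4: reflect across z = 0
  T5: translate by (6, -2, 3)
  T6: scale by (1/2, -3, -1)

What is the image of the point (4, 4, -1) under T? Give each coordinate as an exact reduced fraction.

T(p) = (82/17, 234/17, 4)

T1 shear: z ← z + 2·x: (4, 4, -1) → (4, 4, 7)
T2 shear: y ← y − 1/2·x: (4, 4, 7) → (4, 2, 7)
T3 rotate right-handed about the z-axis with cos θ = 8/17, sin θ = -15/17: (4, 2, 7) → (62/17, -44/17, 7)
T4 reflect across z = 0: (62/17, -44/17, 7) → (62/17, -44/17, -7)
T5 translate by (6, -2, 3): (62/17, -44/17, -7) → (164/17, -78/17, -4)
T6 scale by (1/2, -3, -1): (164/17, -78/17, -4) → (82/17, 234/17, 4)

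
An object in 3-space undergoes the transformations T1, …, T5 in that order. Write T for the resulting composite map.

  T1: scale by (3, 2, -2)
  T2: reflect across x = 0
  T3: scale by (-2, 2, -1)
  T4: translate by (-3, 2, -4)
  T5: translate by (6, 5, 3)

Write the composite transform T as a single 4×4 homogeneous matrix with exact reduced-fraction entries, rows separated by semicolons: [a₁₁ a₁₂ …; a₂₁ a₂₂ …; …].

T = [6 0 0 3; 0 4 0 7; 0 0 2 -1; 0 0 0 1]

T1 = [3 0 0 0; 0 2 0 0; 0 0 -2 0; 0 0 0 1]
T2·T1 = [-3 0 0 0; 0 2 0 0; 0 0 -2 0; 0 0 0 1]
T3·…·T1 = [6 0 0 0; 0 4 0 0; 0 0 2 0; 0 0 0 1]
T4·…·T1 = [6 0 0 -3; 0 4 0 2; 0 0 2 -4; 0 0 0 1]
T5·…·T1 = [6 0 0 3; 0 4 0 7; 0 0 2 -1; 0 0 0 1]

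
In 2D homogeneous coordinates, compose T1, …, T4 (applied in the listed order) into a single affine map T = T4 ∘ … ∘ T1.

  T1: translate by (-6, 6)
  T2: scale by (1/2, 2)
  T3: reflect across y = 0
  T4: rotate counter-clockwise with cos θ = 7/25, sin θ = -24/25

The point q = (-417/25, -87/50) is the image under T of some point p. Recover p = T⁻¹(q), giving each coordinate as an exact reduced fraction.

T1 = [1 0 -6; 0 1 6; 0 0 1]
T2·T1 = [1/2 0 -3; 0 2 12; 0 0 1]
T3·…·T1 = [1/2 0 -3; 0 -2 -12; 0 0 1]
T4·…·T1 = [7/50 -48/25 -309/25; -12/25 -14/25 -12/25; 0 0 1]
det M = -1; M⁻¹ = [14/25 -48/25 6; -12/25 -7/50 -6; 0 0 1]
M⁻¹ · (-417/25, -87/50)ᵀ = (0, 9/4)ᵀ

p = (0, 9/4)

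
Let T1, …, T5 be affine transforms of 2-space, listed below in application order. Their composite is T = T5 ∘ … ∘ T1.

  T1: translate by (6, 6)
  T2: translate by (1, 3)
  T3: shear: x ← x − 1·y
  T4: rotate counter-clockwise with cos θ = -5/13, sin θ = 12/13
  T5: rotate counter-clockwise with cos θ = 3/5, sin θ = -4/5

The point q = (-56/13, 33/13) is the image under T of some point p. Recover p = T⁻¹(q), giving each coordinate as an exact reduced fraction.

p = (-2, -4)

T1 = [1 0 6; 0 1 6; 0 0 1]
T2·T1 = [1 0 7; 0 1 9; 0 0 1]
T3·…·T1 = [1 -1 -2; 0 1 9; 0 0 1]
T4·…·T1 = [-5/13 -7/13 -98/13; 12/13 -17/13 -69/13; 0 0 1]
T5·…·T1 = [33/65 -89/65 -114/13; 56/65 -23/65 37/13; 0 0 1]
det M = 1; M⁻¹ = [-23/65 89/65 -7; -56/65 33/65 -9; 0 0 1]
M⁻¹ · (-56/13, 33/13)ᵀ = (-2, -4)ᵀ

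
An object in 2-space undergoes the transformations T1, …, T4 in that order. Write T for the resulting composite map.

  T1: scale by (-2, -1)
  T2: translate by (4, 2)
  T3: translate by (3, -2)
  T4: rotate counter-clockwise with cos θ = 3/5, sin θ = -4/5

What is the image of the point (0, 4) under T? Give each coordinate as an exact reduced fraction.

T(p) = (1, -8)

T1 scale by (-2, -1): (0, 4) → (0, -4)
T2 translate by (4, 2): (0, -4) → (4, -2)
T3 translate by (3, -2): (4, -2) → (7, -4)
T4 rotate counter-clockwise with cos θ = 3/5, sin θ = -4/5: (7, -4) → (1, -8)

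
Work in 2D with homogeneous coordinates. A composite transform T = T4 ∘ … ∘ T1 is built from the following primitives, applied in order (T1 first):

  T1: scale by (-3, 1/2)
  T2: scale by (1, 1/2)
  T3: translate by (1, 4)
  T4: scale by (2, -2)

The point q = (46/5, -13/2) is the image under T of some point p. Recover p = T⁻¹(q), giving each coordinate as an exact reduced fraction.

T1 = [-3 0 0; 0 1/2 0; 0 0 1]
T2·T1 = [-3 0 0; 0 1/4 0; 0 0 1]
T3·…·T1 = [-3 0 1; 0 1/4 4; 0 0 1]
T4·…·T1 = [-6 0 2; 0 -1/2 -8; 0 0 1]
det M = 3; M⁻¹ = [-1/6 0 1/3; 0 -2 -16; 0 0 1]
M⁻¹ · (46/5, -13/2)ᵀ = (-6/5, -3)ᵀ

p = (-6/5, -3)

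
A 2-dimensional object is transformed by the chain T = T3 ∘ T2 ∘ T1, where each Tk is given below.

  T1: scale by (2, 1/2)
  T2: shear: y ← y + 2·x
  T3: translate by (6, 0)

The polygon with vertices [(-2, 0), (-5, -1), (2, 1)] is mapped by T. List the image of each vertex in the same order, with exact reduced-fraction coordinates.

T1 scale by (2, 1/2): (-2, 0) → (-4, 0); (-5, -1) → (-10, -1/2); (2, 1) → (4, 1/2)
T2 shear: y ← y + 2·x: (-4, 0) → (-4, -8); (-10, -1/2) → (-10, -41/2); (4, 1/2) → (4, 17/2)
T3 translate by (6, 0): (-4, -8) → (2, -8); (-10, -41/2) → (-4, -41/2); (4, 17/2) → (10, 17/2)

image vertices: (2, -8), (-4, -41/2), (10, 17/2)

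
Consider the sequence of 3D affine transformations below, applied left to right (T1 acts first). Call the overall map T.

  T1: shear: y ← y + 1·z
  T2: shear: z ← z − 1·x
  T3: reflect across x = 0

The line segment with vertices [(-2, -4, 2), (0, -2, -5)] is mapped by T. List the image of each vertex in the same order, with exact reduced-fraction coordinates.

image vertices: (2, -2, 4), (0, -7, -5)

T1 shear: y ← y + 1·z: (-2, -4, 2) → (-2, -2, 2); (0, -2, -5) → (0, -7, -5)
T2 shear: z ← z − 1·x: (-2, -2, 2) → (-2, -2, 4); (0, -7, -5) → (0, -7, -5)
T3 reflect across x = 0: (-2, -2, 4) → (2, -2, 4); (0, -7, -5) → (0, -7, -5)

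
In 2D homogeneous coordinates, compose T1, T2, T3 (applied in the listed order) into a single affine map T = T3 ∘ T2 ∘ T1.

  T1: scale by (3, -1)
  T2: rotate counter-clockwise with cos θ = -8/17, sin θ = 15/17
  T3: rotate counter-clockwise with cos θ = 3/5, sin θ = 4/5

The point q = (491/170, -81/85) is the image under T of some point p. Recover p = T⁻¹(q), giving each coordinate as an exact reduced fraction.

T1 = [3 0 0; 0 -1 0; 0 0 1]
T2·T1 = [-24/17 15/17 0; 45/17 8/17 0; 0 0 1]
T3·…·T1 = [-252/85 13/85 0; 39/85 84/85 0; 0 0 1]
det M = -3; M⁻¹ = [-28/85 13/255 0; 13/85 84/85 0; 0 0 1]
M⁻¹ · (491/170, -81/85)ᵀ = (-1, -1/2)ᵀ

p = (-1, -1/2)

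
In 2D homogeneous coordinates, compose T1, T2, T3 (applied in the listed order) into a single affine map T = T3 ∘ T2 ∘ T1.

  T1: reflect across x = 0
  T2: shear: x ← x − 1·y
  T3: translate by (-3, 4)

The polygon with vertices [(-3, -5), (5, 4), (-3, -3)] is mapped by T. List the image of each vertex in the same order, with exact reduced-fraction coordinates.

T1 reflect across x = 0: (-3, -5) → (3, -5); (5, 4) → (-5, 4); (-3, -3) → (3, -3)
T2 shear: x ← x − 1·y: (3, -5) → (8, -5); (-5, 4) → (-9, 4); (3, -3) → (6, -3)
T3 translate by (-3, 4): (8, -5) → (5, -1); (-9, 4) → (-12, 8); (6, -3) → (3, 1)

image vertices: (5, -1), (-12, 8), (3, 1)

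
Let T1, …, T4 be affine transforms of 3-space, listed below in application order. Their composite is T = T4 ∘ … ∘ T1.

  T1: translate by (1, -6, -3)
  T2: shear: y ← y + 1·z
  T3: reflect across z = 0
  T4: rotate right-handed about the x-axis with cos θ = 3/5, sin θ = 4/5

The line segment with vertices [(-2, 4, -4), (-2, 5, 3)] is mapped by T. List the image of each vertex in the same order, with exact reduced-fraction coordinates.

image vertices: (-1, -11, -3), (-1, -3/5, -4/5)

T1 translate by (1, -6, -3): (-2, 4, -4) → (-1, -2, -7); (-2, 5, 3) → (-1, -1, 0)
T2 shear: y ← y + 1·z: (-1, -2, -7) → (-1, -9, -7); (-1, -1, 0) → (-1, -1, 0)
T3 reflect across z = 0: (-1, -9, -7) → (-1, -9, 7); (-1, -1, 0) → (-1, -1, 0)
T4 rotate right-handed about the x-axis with cos θ = 3/5, sin θ = 4/5: (-1, -9, 7) → (-1, -11, -3); (-1, -1, 0) → (-1, -3/5, -4/5)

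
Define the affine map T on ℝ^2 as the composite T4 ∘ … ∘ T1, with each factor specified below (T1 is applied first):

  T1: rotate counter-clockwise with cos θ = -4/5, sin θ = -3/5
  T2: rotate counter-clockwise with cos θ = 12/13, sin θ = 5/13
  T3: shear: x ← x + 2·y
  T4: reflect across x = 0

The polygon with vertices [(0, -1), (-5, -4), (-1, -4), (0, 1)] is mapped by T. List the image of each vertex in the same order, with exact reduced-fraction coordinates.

T1 rotate counter-clockwise with cos θ = -4/5, sin θ = -3/5: (0, -1) → (-3/5, 4/5); (-5, -4) → (8/5, 31/5); (-1, -4) → (-8/5, 19/5); (0, 1) → (3/5, -4/5)
T2 rotate counter-clockwise with cos θ = 12/13, sin θ = 5/13: (-3/5, 4/5) → (-56/65, 33/65); (8/5, 31/5) → (-59/65, 412/65); (-8/5, 19/5) → (-191/65, 188/65); (3/5, -4/5) → (56/65, -33/65)
T3 shear: x ← x + 2·y: (-56/65, 33/65) → (2/13, 33/65); (-59/65, 412/65) → (153/13, 412/65); (-191/65, 188/65) → (37/13, 188/65); (56/65, -33/65) → (-2/13, -33/65)
T4 reflect across x = 0: (2/13, 33/65) → (-2/13, 33/65); (153/13, 412/65) → (-153/13, 412/65); (37/13, 188/65) → (-37/13, 188/65); (-2/13, -33/65) → (2/13, -33/65)

image vertices: (-2/13, 33/65), (-153/13, 412/65), (-37/13, 188/65), (2/13, -33/65)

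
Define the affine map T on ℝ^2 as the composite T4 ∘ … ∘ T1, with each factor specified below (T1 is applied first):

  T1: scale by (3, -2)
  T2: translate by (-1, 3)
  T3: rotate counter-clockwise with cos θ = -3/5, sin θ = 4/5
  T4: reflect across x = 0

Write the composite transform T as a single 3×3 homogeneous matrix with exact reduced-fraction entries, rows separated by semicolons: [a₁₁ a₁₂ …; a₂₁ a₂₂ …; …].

T1 = [3 0 0; 0 -2 0; 0 0 1]
T2·T1 = [3 0 -1; 0 -2 3; 0 0 1]
T3·…·T1 = [-9/5 8/5 -9/5; 12/5 6/5 -13/5; 0 0 1]
T4·…·T1 = [9/5 -8/5 9/5; 12/5 6/5 -13/5; 0 0 1]

T = [9/5 -8/5 9/5; 12/5 6/5 -13/5; 0 0 1]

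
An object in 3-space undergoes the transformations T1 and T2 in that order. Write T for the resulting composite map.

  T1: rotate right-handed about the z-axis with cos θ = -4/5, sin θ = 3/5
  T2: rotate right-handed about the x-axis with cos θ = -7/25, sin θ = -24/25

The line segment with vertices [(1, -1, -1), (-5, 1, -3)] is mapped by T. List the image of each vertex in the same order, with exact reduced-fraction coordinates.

T1 rotate right-handed about the z-axis with cos θ = -4/5, sin θ = 3/5: (1, -1, -1) → (-1/5, 7/5, -1); (-5, 1, -3) → (17/5, -19/5, -3)
T2 rotate right-handed about the x-axis with cos θ = -7/25, sin θ = -24/25: (-1/5, 7/5, -1) → (-1/5, -169/125, -133/125); (17/5, -19/5, -3) → (17/5, -227/125, 561/125)

image vertices: (-1/5, -169/125, -133/125), (17/5, -227/125, 561/125)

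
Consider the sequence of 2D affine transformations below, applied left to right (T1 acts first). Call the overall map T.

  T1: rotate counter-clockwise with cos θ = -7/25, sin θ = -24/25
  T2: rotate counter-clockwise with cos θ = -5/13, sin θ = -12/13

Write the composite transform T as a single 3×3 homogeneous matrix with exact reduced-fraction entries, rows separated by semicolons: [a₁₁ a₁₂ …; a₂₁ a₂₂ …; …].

T1 = [-7/25 24/25 0; -24/25 -7/25 0; 0 0 1]
T2·T1 = [-253/325 -204/325 0; 204/325 -253/325 0; 0 0 1]

T = [-253/325 -204/325 0; 204/325 -253/325 0; 0 0 1]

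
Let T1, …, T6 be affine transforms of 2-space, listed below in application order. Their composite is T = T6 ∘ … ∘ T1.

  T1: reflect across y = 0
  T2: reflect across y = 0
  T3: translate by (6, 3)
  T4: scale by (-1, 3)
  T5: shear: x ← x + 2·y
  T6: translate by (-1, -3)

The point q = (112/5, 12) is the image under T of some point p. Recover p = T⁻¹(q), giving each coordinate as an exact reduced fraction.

p = (3/5, 2)

T1 = [1 0 0; 0 -1 0; 0 0 1]
T2·T1 = [1 0 0; 0 1 0; 0 0 1]
T3·…·T1 = [1 0 6; 0 1 3; 0 0 1]
T4·…·T1 = [-1 0 -6; 0 3 9; 0 0 1]
T5·…·T1 = [-1 6 12; 0 3 9; 0 0 1]
T6·…·T1 = [-1 6 11; 0 3 6; 0 0 1]
det M = -3; M⁻¹ = [-1 2 -1; 0 1/3 -2; 0 0 1]
M⁻¹ · (112/5, 12)ᵀ = (3/5, 2)ᵀ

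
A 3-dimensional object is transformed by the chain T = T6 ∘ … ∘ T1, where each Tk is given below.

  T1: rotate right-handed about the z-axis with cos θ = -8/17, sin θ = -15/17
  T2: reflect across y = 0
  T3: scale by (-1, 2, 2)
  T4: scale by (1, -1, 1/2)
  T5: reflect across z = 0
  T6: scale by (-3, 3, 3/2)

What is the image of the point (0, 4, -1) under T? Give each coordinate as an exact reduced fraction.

T1 rotate right-handed about the z-axis with cos θ = -8/17, sin θ = -15/17: (0, 4, -1) → (60/17, -32/17, -1)
T2 reflect across y = 0: (60/17, -32/17, -1) → (60/17, 32/17, -1)
T3 scale by (-1, 2, 2): (60/17, 32/17, -1) → (-60/17, 64/17, -2)
T4 scale by (1, -1, 1/2): (-60/17, 64/17, -2) → (-60/17, -64/17, -1)
T5 reflect across z = 0: (-60/17, -64/17, -1) → (-60/17, -64/17, 1)
T6 scale by (-3, 3, 3/2): (-60/17, -64/17, 1) → (180/17, -192/17, 3/2)

T(p) = (180/17, -192/17, 3/2)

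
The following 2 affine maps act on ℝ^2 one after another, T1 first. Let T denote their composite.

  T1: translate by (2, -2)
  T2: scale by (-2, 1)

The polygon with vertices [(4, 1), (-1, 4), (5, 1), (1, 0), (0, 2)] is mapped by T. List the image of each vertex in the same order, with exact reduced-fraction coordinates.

T1 translate by (2, -2): (4, 1) → (6, -1); (-1, 4) → (1, 2); (5, 1) → (7, -1); (1, 0) → (3, -2); (0, 2) → (2, 0)
T2 scale by (-2, 1): (6, -1) → (-12, -1); (1, 2) → (-2, 2); (7, -1) → (-14, -1); (3, -2) → (-6, -2); (2, 0) → (-4, 0)

image vertices: (-12, -1), (-2, 2), (-14, -1), (-6, -2), (-4, 0)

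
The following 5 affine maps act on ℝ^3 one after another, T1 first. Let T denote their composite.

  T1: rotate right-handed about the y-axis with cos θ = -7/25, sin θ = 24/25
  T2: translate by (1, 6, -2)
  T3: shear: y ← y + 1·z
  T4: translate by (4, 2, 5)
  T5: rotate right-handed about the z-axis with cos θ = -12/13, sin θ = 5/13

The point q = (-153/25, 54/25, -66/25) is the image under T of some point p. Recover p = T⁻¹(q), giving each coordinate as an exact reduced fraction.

T1 = [-7/25 0 24/25 0; 0 1 0 0; -24/25 0 -7/25 0; 0 0 0 1]
T2·T1 = [-7/25 0 24/25 1; 0 1 0 6; -24/25 0 -7/25 -2; 0 0 0 1]
T3·…·T1 = [-7/25 0 24/25 1; -24/25 1 -7/25 4; -24/25 0 -7/25 -2; 0 0 0 1]
T4·…·T1 = [-7/25 0 24/25 5; -24/25 1 -7/25 6; -24/25 0 -7/25 3; 0 0 0 1]
T5·…·T1 = [204/325 -5/13 -253/325 -90/13; 253/325 -12/13 204/325 -47/13; -24/25 0 -7/25 3; 0 0 0 1]
det M = 1; M⁻¹ = [84/325 -7/65 -24/25 107/25; -5/13 -12/13 -1 -3; -288/325 24/65 -7/25 -99/25; 0 0 0 1]
M⁻¹ · (-153/25, 54/25, -66/25)ᵀ = (5, 0, 3)ᵀ

p = (5, 0, 3)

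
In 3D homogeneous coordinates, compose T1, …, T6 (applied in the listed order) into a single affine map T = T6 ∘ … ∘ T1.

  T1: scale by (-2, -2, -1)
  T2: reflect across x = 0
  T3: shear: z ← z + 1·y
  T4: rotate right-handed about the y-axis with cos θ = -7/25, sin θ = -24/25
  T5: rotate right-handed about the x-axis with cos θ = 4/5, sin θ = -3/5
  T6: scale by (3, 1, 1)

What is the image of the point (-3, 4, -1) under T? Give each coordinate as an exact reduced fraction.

T(p) = (126/5, -217/25, 44/25)

T1 scale by (-2, -2, -1): (-3, 4, -1) → (6, -8, 1)
T2 reflect across x = 0: (6, -8, 1) → (-6, -8, 1)
T3 shear: z ← z + 1·y: (-6, -8, 1) → (-6, -8, -7)
T4 rotate right-handed about the y-axis with cos θ = -7/25, sin θ = -24/25: (-6, -8, -7) → (42/5, -8, -19/5)
T5 rotate right-handed about the x-axis with cos θ = 4/5, sin θ = -3/5: (42/5, -8, -19/5) → (42/5, -217/25, 44/25)
T6 scale by (3, 1, 1): (42/5, -217/25, 44/25) → (126/5, -217/25, 44/25)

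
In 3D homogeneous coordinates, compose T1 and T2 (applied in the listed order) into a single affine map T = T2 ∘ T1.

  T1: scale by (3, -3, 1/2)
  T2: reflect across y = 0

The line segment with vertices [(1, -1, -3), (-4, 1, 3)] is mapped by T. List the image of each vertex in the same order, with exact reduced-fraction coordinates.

T1 scale by (3, -3, 1/2): (1, -1, -3) → (3, 3, -3/2); (-4, 1, 3) → (-12, -3, 3/2)
T2 reflect across y = 0: (3, 3, -3/2) → (3, -3, -3/2); (-12, -3, 3/2) → (-12, 3, 3/2)

image vertices: (3, -3, -3/2), (-12, 3, 3/2)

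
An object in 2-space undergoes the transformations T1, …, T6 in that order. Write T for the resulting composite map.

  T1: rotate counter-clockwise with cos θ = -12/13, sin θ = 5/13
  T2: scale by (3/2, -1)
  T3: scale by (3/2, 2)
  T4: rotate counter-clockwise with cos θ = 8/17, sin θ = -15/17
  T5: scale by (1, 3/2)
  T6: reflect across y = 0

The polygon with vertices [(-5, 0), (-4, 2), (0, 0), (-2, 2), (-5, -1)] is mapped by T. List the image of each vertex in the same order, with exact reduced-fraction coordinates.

T1 rotate counter-clockwise with cos θ = -12/13, sin θ = 5/13: (-5, 0) → (60/13, -25/13); (-4, 2) → (38/13, -44/13); (0, 0) → (0, 0); (-2, 2) → (14/13, -34/13); (-5, -1) → (5, -1)
T2 scale by (3/2, -1): (60/13, -25/13) → (90/13, 25/13); (38/13, -44/13) → (57/13, 44/13); (0, 0) → (0, 0); (14/13, -34/13) → (21/13, 34/13); (5, -1) → (15/2, 1)
T3 scale by (3/2, 2): (90/13, 25/13) → (135/13, 50/13); (57/13, 44/13) → (171/26, 88/13); (0, 0) → (0, 0); (21/13, 34/13) → (63/26, 68/13); (15/2, 1) → (45/4, 2)
T4 rotate counter-clockwise with cos θ = 8/17, sin θ = -15/17: (135/13, 50/13) → (1830/221, -125/17); (171/26, 88/13) → (2004/221, -89/34); (0, 0) → (0, 0); (63/26, 68/13) → (1272/221, 11/34); (45/4, 2) → (120/17, -611/68)
T5 scale by (1, 3/2): (1830/221, -125/17) → (1830/221, -375/34); (2004/221, -89/34) → (2004/221, -267/68); (0, 0) → (0, 0); (1272/221, 11/34) → (1272/221, 33/68); (120/17, -611/68) → (120/17, -1833/136)
T6 reflect across y = 0: (1830/221, -375/34) → (1830/221, 375/34); (2004/221, -267/68) → (2004/221, 267/68); (0, 0) → (0, 0); (1272/221, 33/68) → (1272/221, -33/68); (120/17, -1833/136) → (120/17, 1833/136)

image vertices: (1830/221, 375/34), (2004/221, 267/68), (0, 0), (1272/221, -33/68), (120/17, 1833/136)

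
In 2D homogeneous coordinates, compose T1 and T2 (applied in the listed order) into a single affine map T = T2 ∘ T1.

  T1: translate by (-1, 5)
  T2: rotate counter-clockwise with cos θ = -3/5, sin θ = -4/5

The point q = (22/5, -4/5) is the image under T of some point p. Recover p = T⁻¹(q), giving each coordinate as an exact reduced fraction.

p = (-1, -1)

T1 = [1 0 -1; 0 1 5; 0 0 1]
T2·T1 = [-3/5 4/5 23/5; -4/5 -3/5 -11/5; 0 0 1]
det M = 1; M⁻¹ = [-3/5 -4/5 1; 4/5 -3/5 -5; 0 0 1]
M⁻¹ · (22/5, -4/5)ᵀ = (-1, -1)ᵀ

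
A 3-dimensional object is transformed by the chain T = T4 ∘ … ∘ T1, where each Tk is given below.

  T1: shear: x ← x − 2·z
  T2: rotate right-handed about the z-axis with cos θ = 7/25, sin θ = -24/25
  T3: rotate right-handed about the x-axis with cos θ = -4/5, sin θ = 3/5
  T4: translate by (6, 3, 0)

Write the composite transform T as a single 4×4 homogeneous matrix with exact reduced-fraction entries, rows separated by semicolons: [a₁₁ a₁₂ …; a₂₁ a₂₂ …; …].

T = [7/25 24/25 -14/25 6; 96/125 -28/125 -267/125 3; -72/125 21/125 44/125 0; 0 0 0 1]

T1 = [1 0 -2 0; 0 1 0 0; 0 0 1 0; 0 0 0 1]
T2·T1 = [7/25 24/25 -14/25 0; -24/25 7/25 48/25 0; 0 0 1 0; 0 0 0 1]
T3·…·T1 = [7/25 24/25 -14/25 0; 96/125 -28/125 -267/125 0; -72/125 21/125 44/125 0; 0 0 0 1]
T4·…·T1 = [7/25 24/25 -14/25 6; 96/125 -28/125 -267/125 3; -72/125 21/125 44/125 0; 0 0 0 1]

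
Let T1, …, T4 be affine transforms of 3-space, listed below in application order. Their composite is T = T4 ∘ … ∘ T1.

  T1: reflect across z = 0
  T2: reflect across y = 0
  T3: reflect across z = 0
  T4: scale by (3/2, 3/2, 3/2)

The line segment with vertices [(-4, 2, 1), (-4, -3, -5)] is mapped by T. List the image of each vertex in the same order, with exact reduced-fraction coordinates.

image vertices: (-6, -3, 3/2), (-6, 9/2, -15/2)

T1 reflect across z = 0: (-4, 2, 1) → (-4, 2, -1); (-4, -3, -5) → (-4, -3, 5)
T2 reflect across y = 0: (-4, 2, -1) → (-4, -2, -1); (-4, -3, 5) → (-4, 3, 5)
T3 reflect across z = 0: (-4, -2, -1) → (-4, -2, 1); (-4, 3, 5) → (-4, 3, -5)
T4 scale by (3/2, 3/2, 3/2): (-4, -2, 1) → (-6, -3, 3/2); (-4, 3, -5) → (-6, 9/2, -15/2)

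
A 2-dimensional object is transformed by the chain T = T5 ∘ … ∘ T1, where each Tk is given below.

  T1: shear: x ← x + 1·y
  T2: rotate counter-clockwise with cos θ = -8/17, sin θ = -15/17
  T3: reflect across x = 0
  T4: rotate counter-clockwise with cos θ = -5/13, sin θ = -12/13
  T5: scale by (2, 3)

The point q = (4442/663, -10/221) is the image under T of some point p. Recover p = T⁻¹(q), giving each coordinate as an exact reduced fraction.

T1 = [1 1 0; 0 1 0; 0 0 1]
T2·T1 = [-8/17 7/17 0; -15/17 -23/17 0; 0 0 1]
T3·…·T1 = [8/17 -7/17 0; -15/17 -23/17 0; 0 0 1]
T4·…·T1 = [-220/221 -241/221 0; -21/221 199/221 0; 0 0 1]
T5·…·T1 = [-440/221 -482/221 0; -63/221 597/221 0; 0 0 1]
det M = -6; M⁻¹ = [-199/442 -241/663 0; -21/442 220/663 0; 0 0 1]
M⁻¹ · (4442/663, -10/221)ᵀ = (-3, -1/3)ᵀ

p = (-3, -1/3)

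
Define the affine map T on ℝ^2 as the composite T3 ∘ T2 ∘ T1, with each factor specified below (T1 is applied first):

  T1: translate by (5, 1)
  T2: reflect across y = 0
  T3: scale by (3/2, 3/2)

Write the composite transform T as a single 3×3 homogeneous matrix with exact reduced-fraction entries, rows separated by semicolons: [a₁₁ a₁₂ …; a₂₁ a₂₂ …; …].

T = [3/2 0 15/2; 0 -3/2 -3/2; 0 0 1]

T1 = [1 0 5; 0 1 1; 0 0 1]
T2·T1 = [1 0 5; 0 -1 -1; 0 0 1]
T3·…·T1 = [3/2 0 15/2; 0 -3/2 -3/2; 0 0 1]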